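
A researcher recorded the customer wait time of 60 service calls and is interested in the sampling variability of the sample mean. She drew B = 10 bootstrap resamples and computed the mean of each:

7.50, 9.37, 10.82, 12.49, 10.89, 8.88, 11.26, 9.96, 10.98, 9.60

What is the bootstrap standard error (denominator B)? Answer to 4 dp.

SE* = 1.3405

Bootstrap SE is the standard deviation of the 10 replicate means.
Mean of replicates: (7.50 + 9.37 + 10.82 + 12.49 + 10.89 + 8.88 + 11.26 + 9.96 + 10.98 + 9.60) / 10 = 101.75000 / 10 = 10.17500
Sum of squared deviations: (−2.67500)² + (−0.80500)² + (+0.64500)² + (+2.31500)² + (+0.71500)² + (−1.29500)² + (+1.08500)² + (−0.21500)² + (+0.80500)² + (−0.57500)² = 17.96925
Variance = 17.96925 / 10 = 1.79693
SE* = √1.79693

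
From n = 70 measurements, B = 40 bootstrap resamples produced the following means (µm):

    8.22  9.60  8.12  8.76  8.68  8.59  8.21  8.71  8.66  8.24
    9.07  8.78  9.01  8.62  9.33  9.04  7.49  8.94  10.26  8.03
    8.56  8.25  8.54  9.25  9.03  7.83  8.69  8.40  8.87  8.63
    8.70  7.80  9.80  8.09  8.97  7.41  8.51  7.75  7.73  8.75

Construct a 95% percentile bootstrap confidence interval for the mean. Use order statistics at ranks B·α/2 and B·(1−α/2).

(7.41, 9.80)

Sorted replicates: 7.41, 7.49, 7.73, 7.75, 7.80, 7.83, 8.03, 8.09, 8.12, 8.21, 8.22, 8.24, 8.25, 8.40, 8.51, 8.54, 8.56, 8.59, 8.62, 8.63, 8.66, 8.68, 8.69, 8.70, 8.71, 8.75, 8.76, 8.78, 8.87, 8.94, 8.97, 9.01, 9.03, 9.04, 9.07, 9.25, 9.33, 9.60, 9.80, 10.26
α = 0.05; lower rank = 40 × 0.025 = 1; upper rank = 40 × 0.975 = 39.
The 1st smallest replicate is 7.41; the 39th is 9.80.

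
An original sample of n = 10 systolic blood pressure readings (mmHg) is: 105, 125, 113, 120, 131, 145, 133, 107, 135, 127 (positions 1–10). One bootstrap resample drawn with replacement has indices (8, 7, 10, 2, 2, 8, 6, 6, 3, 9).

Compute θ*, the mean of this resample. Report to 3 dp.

Resample values: 107, 133, 127, 125, 125, 107, 145, 145, 113, 135.
Mean = (107 + 133 + 127 + 125 + 125 + 107 + 145 + 145 + 113 + 135) / 10 = 1262.0 / 10 = 126.200

θ* = 126.200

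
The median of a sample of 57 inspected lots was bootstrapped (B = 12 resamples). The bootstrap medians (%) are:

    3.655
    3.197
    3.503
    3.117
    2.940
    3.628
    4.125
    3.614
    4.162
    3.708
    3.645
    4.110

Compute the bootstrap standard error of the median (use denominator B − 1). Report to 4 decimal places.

Bootstrap SE is the standard deviation of the 12 replicate medians.
Mean of replicates: (3.655 + 3.197 + 3.503 + 3.117 + 2.940 + 3.628 + 4.125 + 3.614 + 4.162 + 3.708 + 3.645 + 4.110) / 12 = 43.40400 / 12 = 3.61700
Sum of squared deviations: (+0.03800)² + (−0.42000)² + (−0.11400)² + (−0.50000)² + (−0.67700)² + (+0.01100)² + (+0.50800)² + (−0.00300)² + (+0.54500)² + (+0.09100)² + (+0.02800)² + (+0.49300)² = 1.70650
Variance = 1.70650 / 11 = 0.15514
SE* = √0.15514

SE* = 0.3939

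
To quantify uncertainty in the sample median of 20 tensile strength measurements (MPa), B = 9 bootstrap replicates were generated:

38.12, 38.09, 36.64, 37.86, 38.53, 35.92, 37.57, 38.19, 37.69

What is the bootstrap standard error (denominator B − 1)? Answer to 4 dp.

Bootstrap SE is the standard deviation of the 9 replicate medians.
Mean of replicates: (38.12 + 38.09 + 36.64 + 37.86 + 38.53 + 35.92 + 37.57 + 38.19 + 37.69) / 9 = 338.61000 / 9 = 37.62333
Sum of squared deviations: (+0.49667)² + (+0.46667)² + (−0.98333)² + (+0.23667)² + (+0.90667)² + (−1.70333)² + (−0.05333)² + (+0.56667)² + (+0.06667)² = 5.53920
Variance = 5.53920 / 8 = 0.69240
SE* = √0.69240

SE* = 0.8321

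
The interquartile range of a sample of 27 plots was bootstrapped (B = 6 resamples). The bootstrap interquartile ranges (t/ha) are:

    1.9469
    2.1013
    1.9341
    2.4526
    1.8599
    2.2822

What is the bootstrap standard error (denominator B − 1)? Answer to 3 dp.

SE* = 0.231

Bootstrap SE is the standard deviation of the 6 replicate interquartile ranges.
Mean of replicates: (1.9469 + 2.1013 + 1.9341 + 2.4526 + 1.8599 + 2.2822) / 6 = 12.57700 / 6 = 2.09617
Sum of squared deviations: (−0.14927)² + (+0.00513)² + (−0.16207)² + (+0.35643)² + (−0.23627)² + (+0.18603)² = 0.26605
Variance = 0.26605 / 5 = 0.05321
SE* = √0.05321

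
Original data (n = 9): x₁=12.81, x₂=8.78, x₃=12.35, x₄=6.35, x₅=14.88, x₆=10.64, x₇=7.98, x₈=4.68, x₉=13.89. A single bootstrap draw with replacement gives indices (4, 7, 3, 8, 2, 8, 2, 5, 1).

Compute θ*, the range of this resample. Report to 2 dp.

θ* = 10.20

Resample values: 6.35, 7.98, 12.35, 4.68, 8.78, 4.68, 8.78, 14.88, 12.81.
Range = 14.88 − 4.68 = 10.20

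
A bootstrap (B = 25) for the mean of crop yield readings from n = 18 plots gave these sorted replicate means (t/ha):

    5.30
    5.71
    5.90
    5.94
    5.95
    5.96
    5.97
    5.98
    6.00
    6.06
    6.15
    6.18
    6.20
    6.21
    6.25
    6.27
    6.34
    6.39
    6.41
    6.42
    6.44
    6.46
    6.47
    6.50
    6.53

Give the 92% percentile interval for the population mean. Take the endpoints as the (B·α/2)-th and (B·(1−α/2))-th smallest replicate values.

α = 0.08; lower rank = 25 × 0.040 = 1; upper rank = 25 × 0.960 = 24.
The 1st smallest replicate is 5.30; the 24th is 6.50.

(5.30, 6.50)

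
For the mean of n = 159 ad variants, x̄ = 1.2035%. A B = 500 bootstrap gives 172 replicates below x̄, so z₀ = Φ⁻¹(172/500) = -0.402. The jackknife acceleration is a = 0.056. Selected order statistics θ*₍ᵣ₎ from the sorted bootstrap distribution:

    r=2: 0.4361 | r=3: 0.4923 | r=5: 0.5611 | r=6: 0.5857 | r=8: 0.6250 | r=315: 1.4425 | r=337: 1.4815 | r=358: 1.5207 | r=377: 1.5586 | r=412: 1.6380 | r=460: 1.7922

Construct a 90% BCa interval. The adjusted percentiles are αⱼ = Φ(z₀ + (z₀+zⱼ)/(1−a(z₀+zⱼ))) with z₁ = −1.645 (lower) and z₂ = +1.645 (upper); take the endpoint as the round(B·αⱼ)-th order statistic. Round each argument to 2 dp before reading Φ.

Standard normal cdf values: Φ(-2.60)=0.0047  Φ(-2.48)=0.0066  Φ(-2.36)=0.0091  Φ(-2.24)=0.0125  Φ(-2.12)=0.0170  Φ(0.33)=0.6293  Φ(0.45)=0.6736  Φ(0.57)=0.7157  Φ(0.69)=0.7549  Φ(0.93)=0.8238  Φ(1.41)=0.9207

Lower: z₀ + z₁ = -0.402 + (-1.645) = -2.047; 1 − a(z₀+z₁) = 1 − (0.056)(-2.047) = 1.1146; argument = -0.402 + (-2.047)/1.1146 = -2.2385 → -2.24.
α₁ = Φ(-2.24) = 0.0125; rank = round(500 × 0.0125) = 6; θ*₍6₎ = 0.5857.
Upper: z₀ + z₂ = 1.243; 1 − a(z₀+z₂) = 0.9304; argument = 0.9340 → 0.93; α₂ = 0.8238; rank = 412; θ*₍412₎ = 1.6380.

(0.5857, 1.6380)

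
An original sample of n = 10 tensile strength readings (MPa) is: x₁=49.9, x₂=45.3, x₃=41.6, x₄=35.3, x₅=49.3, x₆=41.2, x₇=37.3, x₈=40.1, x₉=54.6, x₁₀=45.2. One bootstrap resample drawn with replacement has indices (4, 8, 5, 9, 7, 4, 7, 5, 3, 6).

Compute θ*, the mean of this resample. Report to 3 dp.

Resample values: 35.3, 40.1, 49.3, 54.6, 37.3, 35.3, 37.3, 49.3, 41.6, 41.2.
Mean = (35.3 + 40.1 + 49.3 + 54.6 + 37.3 + 35.3 + 37.3 + 49.3 + 41.6 + 41.2) / 10 = 421.30 / 10 = 42.130

θ* = 42.130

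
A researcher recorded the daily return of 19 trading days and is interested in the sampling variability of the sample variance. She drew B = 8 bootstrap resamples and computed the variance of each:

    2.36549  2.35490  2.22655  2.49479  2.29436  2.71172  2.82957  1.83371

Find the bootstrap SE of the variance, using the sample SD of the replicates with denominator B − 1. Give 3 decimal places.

Bootstrap SE is the standard deviation of the 8 replicate variances.
Mean of replicates: (2.36549 + 2.35490 + 2.22655 + 2.49479 + 2.29436 + 2.71172 + 2.82957 + 1.83371) / 8 = 19.111090 / 8 = 2.388886
Sum of squared deviations: (−0.023396)² + (−0.033986)² + (−0.162336)² + (+0.105904)² + (−0.094526)² + (+0.322834)² + (+0.440684)² + (−0.555176)² = 0.654851
Variance = 0.654851 / 7 = 0.093550
SE* = √0.093550

SE* = 0.306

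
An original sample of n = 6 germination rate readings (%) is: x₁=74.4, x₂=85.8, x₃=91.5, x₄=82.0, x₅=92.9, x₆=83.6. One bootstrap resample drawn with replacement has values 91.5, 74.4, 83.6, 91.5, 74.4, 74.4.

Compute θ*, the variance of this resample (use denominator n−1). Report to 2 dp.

θ* = 71.11

Mean = 81.6333; sum of squared deviations = 355.5333
s² = 355.5333 / 5 = 71.1067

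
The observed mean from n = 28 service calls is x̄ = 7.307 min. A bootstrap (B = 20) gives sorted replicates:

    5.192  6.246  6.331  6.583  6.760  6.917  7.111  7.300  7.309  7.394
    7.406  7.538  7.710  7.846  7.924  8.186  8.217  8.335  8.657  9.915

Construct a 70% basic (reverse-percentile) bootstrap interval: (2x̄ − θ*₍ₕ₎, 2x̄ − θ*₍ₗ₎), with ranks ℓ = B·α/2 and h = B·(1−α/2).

(6.397, 8.283)

Percentile endpoints at ranks 3 and 17: θ*₍3₎ = 6.331, θ*₍17₎ = 8.217.
Basic interval reflects these around x̄:
  lower = 2 × 7.307 − 8.217 = 6.397
  upper = 2 × 7.307 − 6.331 = 8.283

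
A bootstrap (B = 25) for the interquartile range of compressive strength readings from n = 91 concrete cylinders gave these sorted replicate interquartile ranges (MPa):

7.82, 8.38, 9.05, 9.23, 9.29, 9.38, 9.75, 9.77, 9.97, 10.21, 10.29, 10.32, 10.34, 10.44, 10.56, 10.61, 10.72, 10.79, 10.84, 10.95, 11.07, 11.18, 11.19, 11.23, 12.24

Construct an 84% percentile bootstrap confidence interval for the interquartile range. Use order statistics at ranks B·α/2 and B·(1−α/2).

(8.38, 11.19)

α = 0.16; lower rank = 25 × 0.080 = 2; upper rank = 25 × 0.920 = 23.
The 2nd smallest replicate is 8.38; the 23rd is 11.19.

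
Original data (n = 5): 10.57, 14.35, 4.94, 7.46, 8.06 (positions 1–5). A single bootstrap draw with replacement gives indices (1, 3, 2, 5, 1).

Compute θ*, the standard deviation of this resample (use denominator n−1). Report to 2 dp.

θ* = 3.48

Resample values: 10.57, 4.94, 14.35, 8.06, 10.57.
Mean = 9.6980; sum of squared deviations = 48.4835
s² = 48.4835 / 4 = 12.1209
s = √12.1209 = 3.48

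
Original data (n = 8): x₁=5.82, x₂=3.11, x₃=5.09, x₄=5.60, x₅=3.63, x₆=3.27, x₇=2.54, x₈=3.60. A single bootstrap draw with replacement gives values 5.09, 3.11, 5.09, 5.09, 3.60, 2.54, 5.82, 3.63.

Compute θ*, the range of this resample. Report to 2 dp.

Range = 5.82 − 2.54 = 3.28

θ* = 3.28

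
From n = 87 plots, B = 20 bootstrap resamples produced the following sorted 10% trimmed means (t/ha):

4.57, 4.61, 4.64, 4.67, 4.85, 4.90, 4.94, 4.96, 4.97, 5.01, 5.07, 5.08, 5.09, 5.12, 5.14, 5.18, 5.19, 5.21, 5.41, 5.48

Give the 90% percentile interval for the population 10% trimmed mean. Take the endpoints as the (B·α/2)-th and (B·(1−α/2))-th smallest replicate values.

(4.57, 5.41)

α = 0.10; lower rank = 20 × 0.050 = 1; upper rank = 20 × 0.950 = 19.
The 1st smallest replicate is 4.57; the 19th is 5.41.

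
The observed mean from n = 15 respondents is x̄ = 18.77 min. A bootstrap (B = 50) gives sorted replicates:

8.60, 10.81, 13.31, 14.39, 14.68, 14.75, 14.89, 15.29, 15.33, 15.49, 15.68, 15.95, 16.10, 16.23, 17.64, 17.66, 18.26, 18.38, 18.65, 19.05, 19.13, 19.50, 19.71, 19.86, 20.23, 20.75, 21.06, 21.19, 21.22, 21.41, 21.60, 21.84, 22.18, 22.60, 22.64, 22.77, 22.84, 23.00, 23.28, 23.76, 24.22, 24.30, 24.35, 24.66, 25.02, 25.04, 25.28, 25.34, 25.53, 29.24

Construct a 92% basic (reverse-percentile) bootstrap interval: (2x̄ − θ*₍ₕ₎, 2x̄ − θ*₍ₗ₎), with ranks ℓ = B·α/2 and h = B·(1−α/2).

(12.20, 26.73)

Percentile endpoints at ranks 2 and 48: θ*₍2₎ = 10.81, θ*₍48₎ = 25.34.
Basic interval reflects these around x̄:
  lower = 2 × 18.77 − 25.34 = 12.20
  upper = 2 × 18.77 − 10.81 = 26.73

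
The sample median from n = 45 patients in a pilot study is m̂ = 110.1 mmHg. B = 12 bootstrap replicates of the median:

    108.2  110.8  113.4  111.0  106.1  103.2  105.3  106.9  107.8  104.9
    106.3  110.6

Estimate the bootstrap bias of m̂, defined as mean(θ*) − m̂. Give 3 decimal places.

bias = −2.225

mean(θ*) = (108.2 + 110.8 + 113.4 + 111.0 + 106.1 + 103.2 + 105.3 + 106.9 + 107.8 + 104.9 + 106.3 + 110.6) / 12 = 107.8750
bias = 107.8750 − 110.1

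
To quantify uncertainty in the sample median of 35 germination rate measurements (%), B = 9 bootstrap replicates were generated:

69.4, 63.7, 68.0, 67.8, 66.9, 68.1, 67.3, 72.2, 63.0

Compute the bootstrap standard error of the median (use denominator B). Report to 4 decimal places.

SE* = 2.6110

Bootstrap SE is the standard deviation of the 9 replicate medians.
Mean of replicates: (69.4 + 63.7 + 68.0 + 67.8 + 66.9 + 68.1 + 67.3 + 72.2 + 63.0) / 9 = 606.40000 / 9 = 67.37778
Sum of squared deviations: (+2.02222)² + (−3.67778)² + (+0.62222)² + (+0.42222)² + (−0.47778)² + (+0.72222)² + (−0.07778)² + (+4.82222)² + (−4.37778)² = 61.35556
Variance = 61.35556 / 9 = 6.81728
SE* = √6.81728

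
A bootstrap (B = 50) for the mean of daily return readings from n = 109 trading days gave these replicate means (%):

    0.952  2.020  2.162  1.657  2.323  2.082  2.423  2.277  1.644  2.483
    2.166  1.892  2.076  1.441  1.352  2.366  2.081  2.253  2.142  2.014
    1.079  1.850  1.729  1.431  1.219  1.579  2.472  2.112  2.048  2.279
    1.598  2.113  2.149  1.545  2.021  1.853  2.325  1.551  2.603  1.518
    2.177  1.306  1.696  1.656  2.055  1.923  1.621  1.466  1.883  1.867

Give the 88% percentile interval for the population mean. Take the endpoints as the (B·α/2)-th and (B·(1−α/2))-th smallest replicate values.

(1.219, 2.423)

Sorted replicates: 0.952, 1.079, 1.219, 1.306, 1.352, 1.431, 1.441, 1.466, 1.518, 1.545, 1.551, 1.579, 1.598, 1.621, 1.644, 1.656, 1.657, 1.696, 1.729, 1.850, 1.853, 1.867, 1.883, 1.892, 1.923, 2.014, 2.020, 2.021, 2.048, 2.055, 2.076, 2.081, 2.082, 2.112, 2.113, 2.142, 2.149, 2.162, 2.166, 2.177, 2.253, 2.277, 2.279, 2.323, 2.325, 2.366, 2.423, 2.472, 2.483, 2.603
α = 0.12; lower rank = 50 × 0.060 = 3; upper rank = 50 × 0.940 = 47.
The 3rd smallest replicate is 1.219; the 47th is 2.423.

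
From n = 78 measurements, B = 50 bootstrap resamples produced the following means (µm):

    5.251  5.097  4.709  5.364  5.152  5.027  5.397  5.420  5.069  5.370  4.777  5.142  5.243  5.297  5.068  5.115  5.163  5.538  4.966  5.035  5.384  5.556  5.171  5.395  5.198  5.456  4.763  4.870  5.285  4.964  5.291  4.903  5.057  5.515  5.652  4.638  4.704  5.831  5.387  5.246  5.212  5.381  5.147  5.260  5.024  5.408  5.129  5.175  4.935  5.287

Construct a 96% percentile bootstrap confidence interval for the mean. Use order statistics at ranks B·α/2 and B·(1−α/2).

(4.638, 5.652)

Sorted replicates: 4.638, 4.704, 4.709, 4.763, 4.777, 4.870, 4.903, 4.935, 4.964, 4.966, 5.024, 5.027, 5.035, 5.057, 5.068, 5.069, 5.097, 5.115, 5.129, 5.142, 5.147, 5.152, 5.163, 5.171, 5.175, 5.198, 5.212, 5.243, 5.246, 5.251, 5.260, 5.285, 5.287, 5.291, 5.297, 5.364, 5.370, 5.381, 5.384, 5.387, 5.395, 5.397, 5.408, 5.420, 5.456, 5.515, 5.538, 5.556, 5.652, 5.831
α = 0.04; lower rank = 50 × 0.020 = 1; upper rank = 50 × 0.980 = 49.
The 1st smallest replicate is 4.638; the 49th is 5.652.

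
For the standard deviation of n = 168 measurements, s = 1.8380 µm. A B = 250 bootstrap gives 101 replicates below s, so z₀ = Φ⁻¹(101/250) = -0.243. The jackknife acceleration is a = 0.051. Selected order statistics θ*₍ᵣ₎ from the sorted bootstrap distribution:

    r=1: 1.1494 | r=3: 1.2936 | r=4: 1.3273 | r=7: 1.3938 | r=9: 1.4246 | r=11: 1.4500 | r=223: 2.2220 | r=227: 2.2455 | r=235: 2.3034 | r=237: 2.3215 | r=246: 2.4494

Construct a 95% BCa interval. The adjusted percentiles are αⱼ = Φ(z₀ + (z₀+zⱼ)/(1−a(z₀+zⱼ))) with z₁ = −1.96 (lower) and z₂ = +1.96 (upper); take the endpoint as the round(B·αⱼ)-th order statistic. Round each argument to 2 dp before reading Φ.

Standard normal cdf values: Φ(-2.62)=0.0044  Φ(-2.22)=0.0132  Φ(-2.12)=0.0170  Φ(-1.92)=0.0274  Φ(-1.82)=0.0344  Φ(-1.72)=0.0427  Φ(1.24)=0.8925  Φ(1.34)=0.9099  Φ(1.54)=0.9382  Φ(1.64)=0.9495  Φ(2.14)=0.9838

(1.2936, 2.3215)

Lower: z₀ + z₁ = -0.243 + (-1.960) = -2.203; 1 − a(z₀+z₁) = 1 − (0.051)(-2.203) = 1.1124; argument = -0.243 + (-2.203)/1.1124 = -2.2235 → -2.22.
α₁ = Φ(-2.22) = 0.0132; rank = round(250 × 0.0132) = 3; θ*₍3₎ = 1.2936.
Upper: z₀ + z₂ = 1.717; 1 − a(z₀+z₂) = 0.9124; argument = 1.6388 → 1.64; α₂ = 0.9495; rank = 237; θ*₍237₎ = 2.3215.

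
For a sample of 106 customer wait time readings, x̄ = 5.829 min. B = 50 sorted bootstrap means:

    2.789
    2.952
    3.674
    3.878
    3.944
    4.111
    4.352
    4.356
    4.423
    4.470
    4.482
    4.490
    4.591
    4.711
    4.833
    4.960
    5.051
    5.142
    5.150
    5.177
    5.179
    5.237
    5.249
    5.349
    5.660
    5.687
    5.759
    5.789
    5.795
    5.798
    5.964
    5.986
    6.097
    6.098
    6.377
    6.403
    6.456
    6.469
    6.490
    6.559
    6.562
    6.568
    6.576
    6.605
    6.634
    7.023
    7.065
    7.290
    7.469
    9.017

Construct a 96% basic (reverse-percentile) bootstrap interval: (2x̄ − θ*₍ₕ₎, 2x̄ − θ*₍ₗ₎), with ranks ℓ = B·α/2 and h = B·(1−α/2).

(4.189, 8.869)

Percentile endpoints at ranks 1 and 49: θ*₍1₎ = 2.789, θ*₍49₎ = 7.469.
Basic interval reflects these around x̄:
  lower = 2 × 5.829 − 7.469 = 4.189
  upper = 2 × 5.829 − 2.789 = 8.869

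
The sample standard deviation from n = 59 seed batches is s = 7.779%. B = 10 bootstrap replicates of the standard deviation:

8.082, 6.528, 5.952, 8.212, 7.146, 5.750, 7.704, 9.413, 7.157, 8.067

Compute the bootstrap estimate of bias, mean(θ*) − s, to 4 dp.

bias = −0.3779

mean(θ*) = (8.082 + 6.528 + 5.952 + 8.212 + 7.146 + 5.750 + 7.704 + 9.413 + 7.157 + 8.067) / 10 = 7.40110
bias = 7.40110 − 7.779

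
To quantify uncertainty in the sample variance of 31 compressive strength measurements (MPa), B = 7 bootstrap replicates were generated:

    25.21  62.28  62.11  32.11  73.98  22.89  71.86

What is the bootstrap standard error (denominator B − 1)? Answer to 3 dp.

SE* = 22.435

Bootstrap SE is the standard deviation of the 7 replicate variances.
Mean of replicates: (25.21 + 62.28 + 62.11 + 32.11 + 73.98 + 22.89 + 71.86) / 7 = 350.4400 / 7 = 50.0629
Sum of squared deviations: (−24.8529)² + (+12.2171)² + (+12.0471)² + (−17.9529)² + (+23.9171)² + (−27.1729)² + (+21.7971)² = 3019.8711
Variance = 3019.8711 / 6 = 503.3119
SE* = √503.3119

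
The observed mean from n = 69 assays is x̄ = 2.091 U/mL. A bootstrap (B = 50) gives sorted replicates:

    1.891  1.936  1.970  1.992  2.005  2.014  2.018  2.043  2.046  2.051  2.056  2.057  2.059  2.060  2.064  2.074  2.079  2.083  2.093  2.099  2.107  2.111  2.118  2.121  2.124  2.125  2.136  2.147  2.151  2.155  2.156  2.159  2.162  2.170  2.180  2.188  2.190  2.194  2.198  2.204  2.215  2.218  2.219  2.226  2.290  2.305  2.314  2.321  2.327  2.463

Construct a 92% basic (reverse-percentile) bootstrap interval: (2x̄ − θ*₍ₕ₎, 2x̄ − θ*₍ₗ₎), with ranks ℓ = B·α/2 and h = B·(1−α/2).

(1.861, 2.246)

Percentile endpoints at ranks 2 and 48: θ*₍2₎ = 1.936, θ*₍48₎ = 2.321.
Basic interval reflects these around x̄:
  lower = 2 × 2.091 − 2.321 = 1.861
  upper = 2 × 2.091 − 1.936 = 2.246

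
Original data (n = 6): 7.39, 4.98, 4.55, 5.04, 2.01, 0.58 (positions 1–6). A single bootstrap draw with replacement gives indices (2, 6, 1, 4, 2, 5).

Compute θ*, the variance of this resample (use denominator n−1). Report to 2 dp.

θ* = 6.00

Resample values: 4.98, 0.58, 7.39, 5.04, 4.98, 2.01.
Mean = 4.1633; sum of squared deviations = 29.9909
s² = 29.9909 / 5 = 5.9982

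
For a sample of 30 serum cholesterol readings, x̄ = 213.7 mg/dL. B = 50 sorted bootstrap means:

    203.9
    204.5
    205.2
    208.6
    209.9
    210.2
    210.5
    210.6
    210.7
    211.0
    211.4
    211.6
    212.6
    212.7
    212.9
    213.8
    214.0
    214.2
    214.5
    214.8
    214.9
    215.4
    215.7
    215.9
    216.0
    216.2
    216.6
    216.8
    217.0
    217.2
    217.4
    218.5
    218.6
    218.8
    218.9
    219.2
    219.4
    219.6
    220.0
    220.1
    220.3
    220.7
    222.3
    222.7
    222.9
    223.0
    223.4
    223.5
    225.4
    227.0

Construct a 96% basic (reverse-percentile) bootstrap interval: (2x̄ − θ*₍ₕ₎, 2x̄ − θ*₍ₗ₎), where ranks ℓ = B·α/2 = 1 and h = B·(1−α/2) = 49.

Percentile endpoints at ranks 1 and 49: θ*₍1₎ = 203.9, θ*₍49₎ = 225.4.
Basic interval reflects these around x̄:
  lower = 2 × 213.7 − 225.4 = 202.0
  upper = 2 × 213.7 − 203.9 = 223.5

(202.0, 223.5)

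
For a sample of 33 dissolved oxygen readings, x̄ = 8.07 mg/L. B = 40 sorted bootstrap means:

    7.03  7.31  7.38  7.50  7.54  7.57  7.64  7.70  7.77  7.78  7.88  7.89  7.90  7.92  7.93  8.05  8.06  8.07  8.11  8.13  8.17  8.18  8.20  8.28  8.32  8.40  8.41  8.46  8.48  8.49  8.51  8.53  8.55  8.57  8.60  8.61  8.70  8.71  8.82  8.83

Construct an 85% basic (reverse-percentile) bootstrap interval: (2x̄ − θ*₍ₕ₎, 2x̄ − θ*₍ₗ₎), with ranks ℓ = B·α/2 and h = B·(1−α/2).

Percentile endpoints at ranks 3 and 37: θ*₍3₎ = 7.38, θ*₍37₎ = 8.70.
Basic interval reflects these around x̄:
  lower = 2 × 8.07 − 8.70 = 7.44
  upper = 2 × 8.07 − 7.38 = 8.76

(7.44, 8.76)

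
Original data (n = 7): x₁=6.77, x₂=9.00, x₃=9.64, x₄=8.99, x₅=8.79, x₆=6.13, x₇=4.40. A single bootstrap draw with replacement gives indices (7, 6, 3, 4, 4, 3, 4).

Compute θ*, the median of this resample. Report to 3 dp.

θ* = 8.990

Resample values: 4.40, 6.13, 9.64, 8.99, 8.99, 9.64, 8.99.
Sorted: 4.40, 6.13, 8.99, 8.99, 8.99, 9.64, 9.64
Median = middle value = 8.990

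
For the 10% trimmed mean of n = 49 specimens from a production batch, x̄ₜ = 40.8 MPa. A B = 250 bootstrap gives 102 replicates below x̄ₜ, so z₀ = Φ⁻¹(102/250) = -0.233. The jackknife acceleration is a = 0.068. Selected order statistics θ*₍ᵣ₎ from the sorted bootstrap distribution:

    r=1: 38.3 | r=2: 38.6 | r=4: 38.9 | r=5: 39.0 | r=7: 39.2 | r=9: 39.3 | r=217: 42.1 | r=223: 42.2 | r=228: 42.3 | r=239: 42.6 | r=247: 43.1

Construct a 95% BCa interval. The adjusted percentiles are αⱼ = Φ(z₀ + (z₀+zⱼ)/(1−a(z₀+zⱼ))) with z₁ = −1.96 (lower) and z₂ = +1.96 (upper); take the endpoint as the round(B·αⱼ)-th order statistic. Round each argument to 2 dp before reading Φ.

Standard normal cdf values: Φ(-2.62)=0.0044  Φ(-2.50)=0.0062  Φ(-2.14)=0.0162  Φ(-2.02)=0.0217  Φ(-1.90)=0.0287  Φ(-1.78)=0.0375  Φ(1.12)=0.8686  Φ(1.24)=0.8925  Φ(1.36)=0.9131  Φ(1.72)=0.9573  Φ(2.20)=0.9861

(38.9, 42.6)

Lower: z₀ + z₁ = -0.233 + (-1.960) = -2.193; 1 − a(z₀+z₁) = 1 − (0.068)(-2.193) = 1.1491; argument = -0.233 + (-2.193)/1.1491 = -2.1414 → -2.14.
α₁ = Φ(-2.14) = 0.0162; rank = round(250 × 0.0162) = 4; θ*₍4₎ = 38.9.
Upper: z₀ + z₂ = 1.727; 1 − a(z₀+z₂) = 0.8826; argument = 1.7238 → 1.72; α₂ = 0.9573; rank = 239; θ*₍239₎ = 42.6.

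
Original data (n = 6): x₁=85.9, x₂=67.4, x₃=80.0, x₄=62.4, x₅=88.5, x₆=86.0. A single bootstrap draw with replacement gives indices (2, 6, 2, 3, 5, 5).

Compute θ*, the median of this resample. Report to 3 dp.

Resample values: 67.4, 86.0, 67.4, 80.0, 88.5, 88.5.
Sorted: 67.4, 67.4, 80.0, 86.0, 88.5, 88.5
Median = average of the two middle values = 83.000

θ* = 83.000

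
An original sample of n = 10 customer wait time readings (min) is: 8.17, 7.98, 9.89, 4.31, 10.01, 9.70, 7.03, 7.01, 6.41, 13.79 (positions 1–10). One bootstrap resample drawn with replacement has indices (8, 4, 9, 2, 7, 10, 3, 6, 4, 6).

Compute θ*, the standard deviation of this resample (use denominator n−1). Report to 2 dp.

Resample values: 7.01, 4.31, 6.41, 7.98, 7.03, 13.79, 9.89, 9.70, 4.31, 9.70.
Mean = 8.0130; sum of squared deviations = 74.5562
s² = 74.5562 / 9 = 8.2840
s = √8.2840 = 2.88

θ* = 2.88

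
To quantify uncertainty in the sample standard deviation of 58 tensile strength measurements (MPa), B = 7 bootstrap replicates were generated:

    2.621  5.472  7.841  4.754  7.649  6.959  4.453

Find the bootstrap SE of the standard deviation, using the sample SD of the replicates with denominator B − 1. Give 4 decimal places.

Bootstrap SE is the standard deviation of the 7 replicate standard deviations.
Mean of replicates: (2.621 + 5.472 + 7.841 + 4.754 + 7.649 + 6.959 + 4.453) / 7 = 39.74900 / 7 = 5.67843
Sum of squared deviations: (−3.05743)² + (−0.20643)² + (+2.16257)² + (−0.92443)² + (+1.97057)² + (+1.28057)² + (−1.22543)² = 21.94646
Variance = 21.94646 / 6 = 3.65774
SE* = √3.65774

SE* = 1.9125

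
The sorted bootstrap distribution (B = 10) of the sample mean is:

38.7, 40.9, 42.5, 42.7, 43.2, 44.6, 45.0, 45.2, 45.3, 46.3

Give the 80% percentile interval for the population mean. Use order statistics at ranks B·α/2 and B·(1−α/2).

α = 0.20; lower rank = 10 × 0.100 = 1; upper rank = 10 × 0.900 = 9.
The 1st smallest replicate is 38.7; the 9th is 45.3.

(38.7, 45.3)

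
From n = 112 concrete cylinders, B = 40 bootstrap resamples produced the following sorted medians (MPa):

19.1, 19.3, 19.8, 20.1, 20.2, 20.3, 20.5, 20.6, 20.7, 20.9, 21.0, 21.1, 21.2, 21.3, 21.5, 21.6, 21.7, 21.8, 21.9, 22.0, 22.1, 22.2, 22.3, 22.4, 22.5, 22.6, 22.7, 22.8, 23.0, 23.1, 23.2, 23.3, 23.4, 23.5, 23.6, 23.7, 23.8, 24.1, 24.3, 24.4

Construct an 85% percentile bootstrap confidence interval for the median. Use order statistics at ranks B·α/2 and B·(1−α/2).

α = 0.15; lower rank = 40 × 0.075 = 3; upper rank = 40 × 0.925 = 37.
The 3rd smallest replicate is 19.8; the 37th is 23.8.

(19.8, 23.8)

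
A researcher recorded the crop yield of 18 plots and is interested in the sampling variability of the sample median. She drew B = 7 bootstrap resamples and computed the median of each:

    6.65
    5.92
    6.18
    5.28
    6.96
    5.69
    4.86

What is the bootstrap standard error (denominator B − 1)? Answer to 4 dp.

Bootstrap SE is the standard deviation of the 7 replicate medians.
Mean of replicates: (6.65 + 5.92 + 6.18 + 5.28 + 6.96 + 5.69 + 4.86) / 7 = 41.54000 / 7 = 5.93429
Sum of squared deviations: (+0.71571)² + (−0.01429)² + (+0.24571)² + (−0.65429)² + (+1.02571)² + (−0.24429)² + (−1.07429)² = 3.26677
Variance = 3.26677 / 6 = 0.54446
SE* = √0.54446

SE* = 0.7379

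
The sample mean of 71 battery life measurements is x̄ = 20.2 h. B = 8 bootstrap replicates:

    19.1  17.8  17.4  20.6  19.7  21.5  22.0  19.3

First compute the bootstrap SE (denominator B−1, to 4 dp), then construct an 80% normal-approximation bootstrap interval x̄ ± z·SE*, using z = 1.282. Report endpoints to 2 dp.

(18.10, 22.30)

Mean of replicates = 19.6750; sum of squared deviations = 18.7550; SE* = √(18.7550/7) = 1.6369
Margin = 1.282 × 1.6369 = 2.099
Interval: 20.2 ± 2.099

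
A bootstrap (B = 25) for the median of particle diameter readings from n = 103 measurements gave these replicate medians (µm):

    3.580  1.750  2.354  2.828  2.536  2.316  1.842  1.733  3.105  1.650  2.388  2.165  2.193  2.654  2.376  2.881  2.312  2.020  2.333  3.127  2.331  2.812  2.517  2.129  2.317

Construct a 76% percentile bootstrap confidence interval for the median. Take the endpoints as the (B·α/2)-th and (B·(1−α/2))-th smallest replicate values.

Sorted replicates: 1.650, 1.733, 1.750, 1.842, 2.020, 2.129, 2.165, 2.193, 2.312, 2.316, 2.317, 2.331, 2.333, 2.354, 2.376, 2.388, 2.517, 2.536, 2.654, 2.812, 2.828, 2.881, 3.105, 3.127, 3.580
α = 0.24; lower rank = 25 × 0.120 = 3; upper rank = 25 × 0.880 = 22.
The 3rd smallest replicate is 1.750; the 22nd is 2.881.

(1.750, 2.881)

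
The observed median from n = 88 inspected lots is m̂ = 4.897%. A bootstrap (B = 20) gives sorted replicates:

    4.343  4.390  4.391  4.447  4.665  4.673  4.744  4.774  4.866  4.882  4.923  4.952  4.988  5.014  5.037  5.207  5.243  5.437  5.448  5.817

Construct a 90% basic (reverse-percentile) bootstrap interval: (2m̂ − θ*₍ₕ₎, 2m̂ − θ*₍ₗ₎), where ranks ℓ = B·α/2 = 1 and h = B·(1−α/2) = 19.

Percentile endpoints at ranks 1 and 19: θ*₍1₎ = 4.343, θ*₍19₎ = 5.448.
Basic interval reflects these around m̂:
  lower = 2 × 4.897 − 5.448 = 4.346
  upper = 2 × 4.897 − 4.343 = 5.451

(4.346, 5.451)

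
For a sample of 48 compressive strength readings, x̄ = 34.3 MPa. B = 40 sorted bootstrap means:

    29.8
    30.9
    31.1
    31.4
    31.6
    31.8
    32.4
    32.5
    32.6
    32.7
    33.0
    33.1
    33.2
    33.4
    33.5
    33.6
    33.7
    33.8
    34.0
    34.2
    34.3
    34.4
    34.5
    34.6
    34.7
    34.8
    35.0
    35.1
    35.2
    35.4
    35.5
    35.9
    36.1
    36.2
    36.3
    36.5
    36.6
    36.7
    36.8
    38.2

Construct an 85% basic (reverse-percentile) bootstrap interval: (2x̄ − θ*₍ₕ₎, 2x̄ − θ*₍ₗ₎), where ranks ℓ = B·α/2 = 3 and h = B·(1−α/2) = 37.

(32.0, 37.5)

Percentile endpoints at ranks 3 and 37: θ*₍3₎ = 31.1, θ*₍37₎ = 36.6.
Basic interval reflects these around x̄:
  lower = 2 × 34.3 − 36.6 = 32.0
  upper = 2 × 34.3 − 31.1 = 37.5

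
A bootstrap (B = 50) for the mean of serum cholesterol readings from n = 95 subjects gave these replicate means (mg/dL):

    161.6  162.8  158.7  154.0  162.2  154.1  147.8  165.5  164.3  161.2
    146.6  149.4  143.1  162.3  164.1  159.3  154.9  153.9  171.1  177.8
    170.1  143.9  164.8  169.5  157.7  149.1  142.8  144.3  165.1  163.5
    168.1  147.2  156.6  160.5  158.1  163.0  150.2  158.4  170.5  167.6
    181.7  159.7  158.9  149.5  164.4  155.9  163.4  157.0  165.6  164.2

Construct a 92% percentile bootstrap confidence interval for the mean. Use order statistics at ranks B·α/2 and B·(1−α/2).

Sorted replicates: 142.8, 143.1, 143.9, 144.3, 146.6, 147.2, 147.8, 149.1, 149.4, 149.5, 150.2, 153.9, 154.0, 154.1, 154.9, 155.9, 156.6, 157.0, 157.7, 158.1, 158.4, 158.7, 158.9, 159.3, 159.7, 160.5, 161.2, 161.6, 162.2, 162.3, 162.8, 163.0, 163.4, 163.5, 164.1, 164.2, 164.3, 164.4, 164.8, 165.1, 165.5, 165.6, 167.6, 168.1, 169.5, 170.1, 170.5, 171.1, 177.8, 181.7
α = 0.08; lower rank = 50 × 0.040 = 2; upper rank = 50 × 0.960 = 48.
The 2nd smallest replicate is 143.1; the 48th is 171.1.

(143.1, 171.1)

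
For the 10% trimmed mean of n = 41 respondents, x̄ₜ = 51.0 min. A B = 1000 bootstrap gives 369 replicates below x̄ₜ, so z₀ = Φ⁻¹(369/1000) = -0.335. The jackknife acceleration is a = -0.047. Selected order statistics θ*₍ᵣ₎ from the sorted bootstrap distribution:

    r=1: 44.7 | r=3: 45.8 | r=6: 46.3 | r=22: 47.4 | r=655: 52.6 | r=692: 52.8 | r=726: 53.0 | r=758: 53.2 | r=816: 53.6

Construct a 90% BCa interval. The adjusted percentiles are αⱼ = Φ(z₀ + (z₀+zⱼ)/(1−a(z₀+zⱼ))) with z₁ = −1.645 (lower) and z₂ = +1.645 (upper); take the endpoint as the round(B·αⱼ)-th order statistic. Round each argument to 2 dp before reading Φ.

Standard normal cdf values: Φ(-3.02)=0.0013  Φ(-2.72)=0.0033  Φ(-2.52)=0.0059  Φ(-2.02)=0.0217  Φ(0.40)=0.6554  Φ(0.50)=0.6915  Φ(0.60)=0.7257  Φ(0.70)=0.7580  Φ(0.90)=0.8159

(46.3, 53.6)

Lower: z₀ + z₁ = -0.335 + (-1.645) = -1.980; 1 − a(z₀+z₁) = 1 − (-0.047)(-1.980) = 0.9069; argument = -0.335 + (-1.980)/0.9069 = -2.5182 → -2.52.
α₁ = Φ(-2.52) = 0.0059; rank = round(1000 × 0.0059) = 6; θ*₍6₎ = 46.3.
Upper: z₀ + z₂ = 1.310; 1 − a(z₀+z₂) = 1.0616; argument = 0.8990 → 0.90; α₂ = 0.8159; rank = 816; θ*₍816₎ = 53.6.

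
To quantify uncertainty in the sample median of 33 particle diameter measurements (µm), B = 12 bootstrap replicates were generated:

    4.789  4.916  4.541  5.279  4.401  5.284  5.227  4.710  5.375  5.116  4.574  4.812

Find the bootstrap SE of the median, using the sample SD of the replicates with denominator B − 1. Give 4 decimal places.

SE* = 0.3312

Bootstrap SE is the standard deviation of the 12 replicate medians.
Mean of replicates: (4.789 + 4.916 + 4.541 + 5.279 + 4.401 + 5.284 + 5.227 + 4.710 + 5.375 + 5.116 + 4.574 + 4.812) / 12 = 59.02400 / 12 = 4.91867
Sum of squared deviations: (−0.12967)² + (−0.00267)² + (−0.37767)² + (+0.36033)² + (−0.51767)² + (+0.36533)² + (+0.30833)² + (−0.20867)² + (+0.45633)² + (+0.19733)² + (−0.34467)² + (−0.10667)² = 1.20670
Variance = 1.20670 / 11 = 0.10970
SE* = √0.10970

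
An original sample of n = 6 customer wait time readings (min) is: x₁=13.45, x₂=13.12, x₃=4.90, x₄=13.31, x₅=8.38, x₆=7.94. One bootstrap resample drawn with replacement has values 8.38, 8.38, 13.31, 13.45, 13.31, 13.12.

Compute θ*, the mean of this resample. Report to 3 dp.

θ* = 11.658

Mean = (8.38 + 8.38 + 13.31 + 13.45 + 13.31 + 13.12) / 6 = 69.950 / 6 = 11.658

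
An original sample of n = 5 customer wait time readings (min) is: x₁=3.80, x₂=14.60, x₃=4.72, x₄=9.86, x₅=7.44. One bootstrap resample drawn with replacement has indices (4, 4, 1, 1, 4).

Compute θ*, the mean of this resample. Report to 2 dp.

θ* = 7.44

Resample values: 9.86, 9.86, 3.80, 3.80, 9.86.
Mean = (9.86 + 9.86 + 3.80 + 3.80 + 9.86) / 5 = 37.180 / 5 = 7.44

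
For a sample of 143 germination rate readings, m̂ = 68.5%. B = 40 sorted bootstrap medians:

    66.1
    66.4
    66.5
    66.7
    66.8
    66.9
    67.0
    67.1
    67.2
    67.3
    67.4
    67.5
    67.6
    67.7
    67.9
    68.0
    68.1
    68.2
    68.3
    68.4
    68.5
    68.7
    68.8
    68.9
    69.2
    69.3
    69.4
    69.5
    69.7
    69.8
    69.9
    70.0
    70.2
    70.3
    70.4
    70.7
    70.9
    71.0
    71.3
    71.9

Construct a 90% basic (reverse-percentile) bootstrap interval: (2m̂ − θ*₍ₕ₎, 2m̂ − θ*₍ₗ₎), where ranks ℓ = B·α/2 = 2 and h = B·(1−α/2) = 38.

(66.0, 70.6)

Percentile endpoints at ranks 2 and 38: θ*₍2₎ = 66.4, θ*₍38₎ = 71.0.
Basic interval reflects these around m̂:
  lower = 2 × 68.5 − 71.0 = 66.0
  upper = 2 × 68.5 − 66.4 = 70.6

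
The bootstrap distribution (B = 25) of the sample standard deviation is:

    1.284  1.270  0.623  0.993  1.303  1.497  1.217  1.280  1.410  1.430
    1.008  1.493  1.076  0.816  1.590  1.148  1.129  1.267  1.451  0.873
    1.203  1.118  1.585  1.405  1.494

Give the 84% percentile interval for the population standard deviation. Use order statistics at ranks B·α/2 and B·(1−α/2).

Sorted replicates: 0.623, 0.816, 0.873, 0.993, 1.008, 1.076, 1.118, 1.129, 1.148, 1.203, 1.217, 1.267, 1.270, 1.280, 1.284, 1.303, 1.405, 1.410, 1.430, 1.451, 1.493, 1.494, 1.497, 1.585, 1.590
α = 0.16; lower rank = 25 × 0.080 = 2; upper rank = 25 × 0.920 = 23.
The 2nd smallest replicate is 0.816; the 23rd is 1.497.

(0.816, 1.497)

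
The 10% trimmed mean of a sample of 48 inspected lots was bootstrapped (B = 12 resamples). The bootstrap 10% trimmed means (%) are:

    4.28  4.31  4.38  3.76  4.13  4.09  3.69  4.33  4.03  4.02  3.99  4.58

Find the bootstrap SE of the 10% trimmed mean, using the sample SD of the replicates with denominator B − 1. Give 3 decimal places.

Bootstrap SE is the standard deviation of the 12 replicate 10% trimmed means.
Mean of replicates: (4.28 + 4.31 + 4.38 + 3.76 + 4.13 + 4.09 + 3.69 + 4.33 + 4.03 + 4.02 + 3.99 + 4.58) / 12 = 49.5900 / 12 = 4.1325
Sum of squared deviations: (+0.1475)² + (+0.1775)² + (+0.2475)² + (−0.3725)² + (−0.0025)² + (−0.0425)² + (−0.4425)² + (+0.1975)² + (−0.1025)² + (−0.1125)² + (−0.1425)² + (+0.4475)² = 0.7336
Variance = 0.7336 / 11 = 0.0667
SE* = √0.0667

SE* = 0.258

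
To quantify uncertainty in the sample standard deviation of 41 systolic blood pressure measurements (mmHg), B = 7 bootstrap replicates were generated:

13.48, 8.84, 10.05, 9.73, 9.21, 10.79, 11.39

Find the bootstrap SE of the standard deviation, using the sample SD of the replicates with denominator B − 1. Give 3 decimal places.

SE* = 1.580

Bootstrap SE is the standard deviation of the 7 replicate standard deviations.
Mean of replicates: (13.48 + 8.84 + 10.05 + 9.73 + 9.21 + 10.79 + 11.39) / 7 = 73.4900 / 7 = 10.4986
Sum of squared deviations: (+2.9814)² + (−1.6586)² + (−0.4486)² + (−0.7686)² + (−1.2886)² + (+0.2914)² + (+0.8914)² = 14.9717
Variance = 14.9717 / 6 = 2.4953
SE* = √2.4953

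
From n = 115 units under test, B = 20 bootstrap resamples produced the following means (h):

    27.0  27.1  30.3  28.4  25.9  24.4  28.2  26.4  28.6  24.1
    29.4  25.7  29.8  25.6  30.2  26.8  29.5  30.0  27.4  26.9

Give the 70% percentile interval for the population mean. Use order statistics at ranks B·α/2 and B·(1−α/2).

Sorted replicates: 24.1, 24.4, 25.6, 25.7, 25.9, 26.4, 26.8, 26.9, 27.0, 27.1, 27.4, 28.2, 28.4, 28.6, 29.4, 29.5, 29.8, 30.0, 30.2, 30.3
α = 0.30; lower rank = 20 × 0.150 = 3; upper rank = 20 × 0.850 = 17.
The 3rd smallest replicate is 25.6; the 17th is 29.8.

(25.6, 29.8)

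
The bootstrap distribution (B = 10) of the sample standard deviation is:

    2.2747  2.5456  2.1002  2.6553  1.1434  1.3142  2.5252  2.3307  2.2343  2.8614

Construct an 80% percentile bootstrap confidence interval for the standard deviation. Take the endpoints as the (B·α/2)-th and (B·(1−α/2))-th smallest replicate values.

Sorted replicates: 1.1434, 1.3142, 2.1002, 2.2343, 2.2747, 2.3307, 2.5252, 2.5456, 2.6553, 2.8614
α = 0.20; lower rank = 10 × 0.100 = 1; upper rank = 10 × 0.900 = 9.
The 1st smallest replicate is 1.1434; the 9th is 2.6553.

(1.1434, 2.6553)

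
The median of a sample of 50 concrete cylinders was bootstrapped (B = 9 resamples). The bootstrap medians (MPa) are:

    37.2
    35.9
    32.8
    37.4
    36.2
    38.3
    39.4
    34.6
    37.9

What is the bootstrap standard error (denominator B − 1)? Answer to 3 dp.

Bootstrap SE is the standard deviation of the 9 replicate medians.
Mean of replicates: (37.2 + 35.9 + 32.8 + 37.4 + 36.2 + 38.3 + 39.4 + 34.6 + 37.9) / 9 = 329.7000 / 9 = 36.6333
Sum of squared deviations: (+0.5667)² + (−0.7333)² + (−3.8333)² + (+0.7667)² + (−0.4333)² + (+1.6667)² + (+2.7667)² + (−2.0333)² + (+1.2667)² = 32.5000
Variance = 32.5000 / 8 = 4.0625
SE* = √4.0625

SE* = 2.016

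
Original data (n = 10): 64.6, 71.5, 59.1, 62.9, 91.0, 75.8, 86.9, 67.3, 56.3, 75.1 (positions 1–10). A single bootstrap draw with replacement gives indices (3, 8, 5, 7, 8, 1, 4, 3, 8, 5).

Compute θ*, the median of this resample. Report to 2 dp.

Resample values: 59.1, 67.3, 91.0, 86.9, 67.3, 64.6, 62.9, 59.1, 67.3, 91.0.
Sorted: 59.1, 59.1, 62.9, 64.6, 67.3, 67.3, 67.3, 86.9, 91.0, 91.0
Median = average of the two middle values = 67.30

θ* = 67.30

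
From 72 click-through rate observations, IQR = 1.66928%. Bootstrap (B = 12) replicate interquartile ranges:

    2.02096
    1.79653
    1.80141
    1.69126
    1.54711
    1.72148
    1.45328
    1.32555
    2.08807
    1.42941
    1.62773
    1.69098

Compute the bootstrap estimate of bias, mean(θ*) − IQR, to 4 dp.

mean(θ*) = (2.02096 + 1.79653 + 1.80141 + 1.69126 + 1.54711 + 1.72148 + 1.45328 + 1.32555 + 2.08807 + 1.42941 + 1.62773 + 1.69098) / 12 = 1.68281
bias = 1.68281 − 1.66928

bias = +0.0135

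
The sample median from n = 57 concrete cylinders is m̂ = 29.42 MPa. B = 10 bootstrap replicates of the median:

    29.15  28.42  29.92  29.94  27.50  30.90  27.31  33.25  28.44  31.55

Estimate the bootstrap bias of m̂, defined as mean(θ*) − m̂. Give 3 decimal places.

bias = +0.218

mean(θ*) = (29.15 + 28.42 + 29.92 + 29.94 + 27.50 + 30.90 + 27.31 + 33.25 + 28.44 + 31.55) / 10 = 29.6380
bias = 29.6380 − 29.42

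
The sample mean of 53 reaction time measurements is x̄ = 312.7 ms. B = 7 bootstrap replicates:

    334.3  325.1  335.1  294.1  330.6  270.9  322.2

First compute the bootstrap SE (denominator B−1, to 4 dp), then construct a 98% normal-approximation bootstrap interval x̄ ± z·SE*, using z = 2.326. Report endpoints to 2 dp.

Mean of replicates = 316.0429; sum of squared deviations = 3547.7171; SE* = √(3547.7171/6) = 24.3164
Margin = 2.326 × 24.3164 = 56.560
Interval: 312.7 ± 56.560

(256.14, 369.26)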